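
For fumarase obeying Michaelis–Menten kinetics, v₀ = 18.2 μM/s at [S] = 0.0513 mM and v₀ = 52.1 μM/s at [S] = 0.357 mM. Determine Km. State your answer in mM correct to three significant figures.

0.162 mM

In reciprocal form, 1/v = (Km/Vmax)·(1/[S]) + 1/Vmax. The two points give (1/[S], 1/v) = (19.49, 0.05495) and (2.801, 0.01919).
Slope = (0.05495 − 0.01919)/(19.49 − 2.801) = 0.002142; intercept = 0.05495 − 0.002142×19.49 = 0.01319.
Vmax = 1/intercept = 75.8 μM/s; Km = slope × Vmax = 0.002142 × 75.8 = 0.162 mM.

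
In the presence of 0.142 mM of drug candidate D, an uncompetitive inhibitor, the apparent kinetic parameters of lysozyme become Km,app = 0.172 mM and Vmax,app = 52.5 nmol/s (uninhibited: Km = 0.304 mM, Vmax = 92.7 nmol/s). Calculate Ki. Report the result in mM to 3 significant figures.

Uncompetitive: Vmax,app = Vmax/α (and Km,app = Km/α) with α = 1 + [I]/Ki.
α = Vmax/Vmax,app = 92.7/52.5 = 1.766.
Ki = [I]/(α − 1) = 0.142/0.7657 = 0.185 mM.

0.185 mM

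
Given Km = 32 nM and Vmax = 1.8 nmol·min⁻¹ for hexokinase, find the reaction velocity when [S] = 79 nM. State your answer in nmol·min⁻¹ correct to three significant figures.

1.28 nmol·min⁻¹

v = Vmax·[S]/(Km + [S]) = 1.8 × 79 / (32 + 79)
  = 142.2 / 111.0 = 1.28 nmol·min⁻¹.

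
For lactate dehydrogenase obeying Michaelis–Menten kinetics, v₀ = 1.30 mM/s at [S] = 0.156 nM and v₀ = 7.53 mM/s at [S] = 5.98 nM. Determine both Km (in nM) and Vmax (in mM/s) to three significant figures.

In reciprocal form, 1/v = (Km/Vmax)·(1/[S]) + 1/Vmax. The two points give (1/[S], 1/v) = (6.410, 0.7692) and (0.1672, 0.1328).
Slope = (0.7692 − 0.1328)/(6.410 − 0.1672) = 0.1019; intercept = 0.7692 − 0.1019×6.410 = 0.1158.
Vmax = 1/intercept = 8.64 mM/s; Km = slope × Vmax = 0.1019 × 8.64 = 0.881 nM.

Km = 0.881 nM; Vmax = 8.64 mM/s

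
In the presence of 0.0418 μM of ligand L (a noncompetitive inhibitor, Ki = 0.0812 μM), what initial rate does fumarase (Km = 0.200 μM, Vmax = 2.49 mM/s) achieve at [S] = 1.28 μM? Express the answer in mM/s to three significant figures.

1.42 mM/s

With α = 1 + [I]/Ki = 1 + 0.0418/0.0812 = 1.515, the noncompetitive rate law is v = (Vmax/α)·[S] / (Km + [S]).
v = (2.49/1.515)×1.28 / (0.200 + 1.28) = 2.104/1.480 = 1.42 mM/s.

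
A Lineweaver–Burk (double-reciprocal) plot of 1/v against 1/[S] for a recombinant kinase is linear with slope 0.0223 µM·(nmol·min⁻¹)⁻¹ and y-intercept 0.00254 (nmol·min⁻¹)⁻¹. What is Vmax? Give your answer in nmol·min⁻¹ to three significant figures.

The y-intercept of a Lineweaver–Burk plot equals 1/Vmax, so Vmax = 1/0.00254 = 394 nmol·min⁻¹.

394 nmol·min⁻¹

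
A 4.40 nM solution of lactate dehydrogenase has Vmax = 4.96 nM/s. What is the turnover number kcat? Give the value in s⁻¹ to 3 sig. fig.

kcat = Vmax/[E]total = 4.96 nM/s / 4.40 nM = 1.13 s⁻¹.

1.13 s⁻¹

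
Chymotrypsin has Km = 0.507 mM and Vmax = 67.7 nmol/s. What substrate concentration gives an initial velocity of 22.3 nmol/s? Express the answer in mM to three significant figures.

The required fractional saturation is v/Vmax = 22.3/67.7 = 0.3294.
Then [S]/(Km+[S]) = 0.3294 ⇒ [S] = 0.507 × 0.3294/(1 − 0.3294) = 0.249 mM.

0.249 mM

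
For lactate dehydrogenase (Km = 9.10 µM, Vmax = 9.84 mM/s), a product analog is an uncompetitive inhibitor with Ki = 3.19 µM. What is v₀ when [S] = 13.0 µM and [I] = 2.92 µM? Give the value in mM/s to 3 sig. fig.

3.76 mM/s

With α = 1 + [I]/Ki = 1 + 2.92/3.19 = 1.915, the uncompetitive rate law is v = (Vmax/α)·[S] / (Km/α + [S]).
v = (9.84/1.915)×13.0 / (9.10/1.915 + 13.0) = 66.79/17.75 = 3.76 mM/s.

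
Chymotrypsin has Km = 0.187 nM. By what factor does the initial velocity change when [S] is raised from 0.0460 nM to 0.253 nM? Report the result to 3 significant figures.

2.91

Since Vmax cancels, v₂/v₁ = [S]₂(Km+[S]₁) / [S]₁(Km+[S]₂).
= 0.253×(0.187+0.0460) / (0.0460×(0.187+0.253)) = 0.05895/0.02024 = 2.91.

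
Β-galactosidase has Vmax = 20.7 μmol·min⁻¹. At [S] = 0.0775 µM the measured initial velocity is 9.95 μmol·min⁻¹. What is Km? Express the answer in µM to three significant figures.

v/Vmax = 9.95/20.7 = 0.4807 = [S]/(Km+[S]).
So Km + [S] = [S]/0.4807 = 0.1612 µM, giving Km = 0.1612 − 0.0775 = 0.0837 µM.

0.0837 µM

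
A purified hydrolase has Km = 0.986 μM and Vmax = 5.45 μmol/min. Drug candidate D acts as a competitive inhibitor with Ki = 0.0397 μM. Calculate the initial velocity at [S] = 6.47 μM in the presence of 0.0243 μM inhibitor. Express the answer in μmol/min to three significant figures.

With α = 1 + [I]/Ki = 1 + 0.0243/0.0397 = 1.612, the competitive rate law is v = Vmax[S] / (αKm + [S]).
v = 5.45×6.47 / (1.612×0.986 + 6.47) = 35.26/8.060 = 4.38 μmol/min.

4.38 μmol/min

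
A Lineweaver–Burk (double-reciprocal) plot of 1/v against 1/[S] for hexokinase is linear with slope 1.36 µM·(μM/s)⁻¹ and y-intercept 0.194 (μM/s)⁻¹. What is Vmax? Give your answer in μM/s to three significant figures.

5.15 μM/s

The y-intercept of a Lineweaver–Burk plot equals 1/Vmax, so Vmax = 1/0.194 = 5.15 μM/s.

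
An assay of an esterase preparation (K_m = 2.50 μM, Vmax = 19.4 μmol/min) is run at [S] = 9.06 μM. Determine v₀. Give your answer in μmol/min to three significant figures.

15.2 μmol/min

[S]/(Km+[S]) = 9.06/11.56 = 0.7837, the fractional saturation.
v = 0.7837 × Vmax = 0.7837 × 19.4 = 15.2 μmol/min.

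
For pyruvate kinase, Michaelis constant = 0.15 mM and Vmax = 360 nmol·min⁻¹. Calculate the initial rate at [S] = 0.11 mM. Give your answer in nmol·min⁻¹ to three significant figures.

152 nmol·min⁻¹

[S]/(Km+[S]) = 0.11/0.2600 = 0.4231, the fractional saturation.
v = 0.4231 × Vmax = 0.4231 × 360 = 152 nmol·min⁻¹.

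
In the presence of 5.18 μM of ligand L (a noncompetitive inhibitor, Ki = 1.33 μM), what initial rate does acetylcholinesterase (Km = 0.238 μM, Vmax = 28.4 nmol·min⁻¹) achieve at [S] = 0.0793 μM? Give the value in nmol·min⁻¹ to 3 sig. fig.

α = 1 + [I]/Ki = 1 + 5.18/1.33 = 4.895.
For a noncompetitive inhibitor, Vmax is reduced to Vmax/α while Km is unchanged: Km,app = 0.238 μM, Vmax,app = 5.80 nmol·min⁻¹.
v = Vmax,app·[S]/(Km,app + [S]) = 5.80 × 0.0793/(0.238 + 0.0793) = 1.45 nmol·min⁻¹.

1.45 nmol·min⁻¹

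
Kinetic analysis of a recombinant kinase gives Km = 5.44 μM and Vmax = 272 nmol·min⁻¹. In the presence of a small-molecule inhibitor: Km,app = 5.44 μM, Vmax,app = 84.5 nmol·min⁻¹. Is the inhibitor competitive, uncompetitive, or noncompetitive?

noncompetitive

Vmax decreases (272 → 84.5 nmol·min⁻¹) while Km is unchanged — pure noncompetitive inhibition.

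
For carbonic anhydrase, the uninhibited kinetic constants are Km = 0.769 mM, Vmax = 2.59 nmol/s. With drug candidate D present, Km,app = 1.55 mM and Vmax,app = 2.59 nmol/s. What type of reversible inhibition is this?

Km increases (0.769 → 1.55 mM) while Vmax is unchanged — the hallmark of competitive inhibition.

competitive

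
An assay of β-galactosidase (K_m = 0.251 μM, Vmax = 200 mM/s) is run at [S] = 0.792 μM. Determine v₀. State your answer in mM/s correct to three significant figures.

[S]/(Km+[S]) = 0.792/1.043 = 0.7593, the fractional saturation.
v = 0.7593 × Vmax = 0.7593 × 200 = 152 mM/s.

152 mM/s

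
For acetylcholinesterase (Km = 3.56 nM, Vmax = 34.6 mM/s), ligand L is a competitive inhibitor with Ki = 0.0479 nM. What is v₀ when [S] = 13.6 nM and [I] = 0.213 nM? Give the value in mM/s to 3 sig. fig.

14.3 mM/s

With α = 1 + [I]/Ki = 1 + 0.213/0.0479 = 5.447, the competitive rate law is v = Vmax[S] / (αKm + [S]).
v = 34.6×13.6 / (5.447×3.56 + 13.6) = 470.6/32.99 = 14.3 mM/s.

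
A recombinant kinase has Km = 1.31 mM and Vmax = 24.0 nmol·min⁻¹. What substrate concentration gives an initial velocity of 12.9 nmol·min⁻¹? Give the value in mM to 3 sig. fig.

Rearranging v = Vmax[S]/(Km+[S]) gives [S] = Km·v/(Vmax − v).
[S] = 1.31 × 12.9 / (24.0 − 12.9) = 16.90/11.10 = 1.52 mM.

1.52 mM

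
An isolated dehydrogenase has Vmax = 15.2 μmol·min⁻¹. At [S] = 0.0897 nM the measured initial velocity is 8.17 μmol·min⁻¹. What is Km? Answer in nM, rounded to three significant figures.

v/Vmax = 8.17/15.2 = 0.5375 = [S]/(Km+[S]).
So Km + [S] = [S]/0.5375 = 0.1669 nM, giving Km = 0.1669 − 0.0897 = 0.0772 nM.

0.0772 nM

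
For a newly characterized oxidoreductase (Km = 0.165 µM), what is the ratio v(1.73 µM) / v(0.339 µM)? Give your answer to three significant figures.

1.36

The fractional saturations are [S]/(Km+[S]) = 0.339/0.5040 = 0.6726 and 1.73/1.895 = 0.9129.
v₂/v₁ is just their ratio: 0.9129/0.6726 = 1.36.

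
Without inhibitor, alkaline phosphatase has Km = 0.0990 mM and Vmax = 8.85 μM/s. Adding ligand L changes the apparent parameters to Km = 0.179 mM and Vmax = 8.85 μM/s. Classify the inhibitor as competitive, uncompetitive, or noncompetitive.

Km increases (0.0990 → 0.179 mM) while Vmax is unchanged — the hallmark of competitive inhibition.

competitive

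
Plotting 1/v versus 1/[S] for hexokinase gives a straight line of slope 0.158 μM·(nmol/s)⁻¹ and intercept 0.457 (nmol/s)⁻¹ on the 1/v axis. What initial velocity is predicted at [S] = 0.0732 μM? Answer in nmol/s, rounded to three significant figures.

0.382 nmol/s

The y-intercept is 1/Vmax, so Vmax = 1/0.457 = 2.19 nmol/s.
The slope is Km/Vmax, so Km = 0.158 × 2.19 = 0.346 μM.
Then v = 2.19 × 0.0732/(0.346 + 0.0732) = 0.382 nmol/s.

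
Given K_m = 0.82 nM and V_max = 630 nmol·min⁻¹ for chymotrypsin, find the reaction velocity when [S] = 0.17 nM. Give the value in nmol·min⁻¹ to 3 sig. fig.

v = Vmax·[S]/(Km + [S]) = 630 × 0.17 / (0.82 + 0.17)
  = 107.1 / 0.9900 = 108 nmol·min⁻¹.

108 nmol·min⁻¹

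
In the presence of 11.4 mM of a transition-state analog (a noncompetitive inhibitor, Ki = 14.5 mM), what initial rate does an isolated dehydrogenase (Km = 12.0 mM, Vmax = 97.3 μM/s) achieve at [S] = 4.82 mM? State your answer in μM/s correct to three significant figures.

15.6 μM/s

With α = 1 + [I]/Ki = 1 + 11.4/14.5 = 1.786, the noncompetitive rate law is v = (Vmax/α)·[S] / (Km + [S]).
v = (97.3/1.786)×4.82 / (12.0 + 4.82) = 262.6/16.82 = 15.6 μM/s.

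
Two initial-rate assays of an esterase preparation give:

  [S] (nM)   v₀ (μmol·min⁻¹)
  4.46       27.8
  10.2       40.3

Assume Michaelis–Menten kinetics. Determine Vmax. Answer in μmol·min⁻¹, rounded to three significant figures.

In reciprocal form, 1/v = (Km/Vmax)·(1/[S]) + 1/Vmax. The two points give (1/[S], 1/v) = (0.2242, 0.03597) and (0.09804, 0.02481).
Slope = (0.03597 − 0.02481)/(0.2242 − 0.09804) = 0.08843; intercept = 0.03597 − 0.08843×0.2242 = 0.01614.
Vmax = 1/intercept = 61.9 μmol·min⁻¹; Km = slope × Vmax = 0.08843 × 61.9 = 5.48 nM.

61.9 μmol·min⁻¹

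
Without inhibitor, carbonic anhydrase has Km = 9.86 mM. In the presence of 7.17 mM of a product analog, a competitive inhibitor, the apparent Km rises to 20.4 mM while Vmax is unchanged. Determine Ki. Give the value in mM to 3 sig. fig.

Competitive: Km,app = α·Km with α = 1 + [I]/Ki.
α = Km,app/Km = 20.4/9.86 = 2.069.
Since α = 1 + [I]/Ki, [I]/Ki = 2.069 − 1 = 1.069 and Ki = 7.17/1.069 = 6.71 mM.

6.71 mM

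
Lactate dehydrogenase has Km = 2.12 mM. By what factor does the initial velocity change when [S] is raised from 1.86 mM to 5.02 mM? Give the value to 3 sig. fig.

1.50

Since Vmax cancels, v₂/v₁ = [S]₂(Km+[S]₁) / [S]₁(Km+[S]₂).
= 5.02×(2.12+1.86) / (1.86×(2.12+5.02)) = 19.98/13.28 = 1.50.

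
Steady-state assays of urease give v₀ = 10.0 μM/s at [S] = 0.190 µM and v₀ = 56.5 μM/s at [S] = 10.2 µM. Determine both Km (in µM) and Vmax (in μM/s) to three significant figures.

Km = 0.987 µM; Vmax = 62.0 μM/s

In reciprocal form, 1/v = (Km/Vmax)·(1/[S]) + 1/Vmax. The two points give (1/[S], 1/v) = (5.263, 0.1000) and (0.09804, 0.01770).
Slope = (0.1000 − 0.01770)/(5.263 − 0.09804) = 0.01593; intercept = 0.1000 − 0.01593×5.263 = 0.01614.
Vmax = 1/intercept = 62.0 μM/s; Km = slope × Vmax = 0.01593 × 62.0 = 0.987 µM.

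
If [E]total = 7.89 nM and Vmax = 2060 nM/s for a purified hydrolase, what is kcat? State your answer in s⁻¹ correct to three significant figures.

kcat = Vmax/[E]total = 2060 nM/s / 7.89 nM = 261 s⁻¹.

261 s⁻¹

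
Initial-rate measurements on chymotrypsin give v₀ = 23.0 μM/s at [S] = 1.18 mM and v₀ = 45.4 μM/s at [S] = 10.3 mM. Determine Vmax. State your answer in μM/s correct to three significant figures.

From v = Vmax[S]/(Km+[S]), each point gives Vmax = v(Km+[S])/[S].
Equating: 23.0(Km+1.18)/1.18 = 45.4(Km+10.3)/10.3.
19.49·Km + 23.0 = 4.408·Km + 45.4, so (19.49 − 4.408)·Km = 45.4 − 23.0.
Km = 22.40/15.08 = 1.49 mM; then Vmax = 23.0(1.49+1.18)/1.18 = 51.9 μM/s.

51.9 μM/s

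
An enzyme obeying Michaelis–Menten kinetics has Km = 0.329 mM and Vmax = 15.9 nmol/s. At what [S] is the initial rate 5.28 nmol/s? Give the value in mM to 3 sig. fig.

0.164 mM

Rearranging v = Vmax[S]/(Km+[S]) gives [S] = Km·v/(Vmax − v).
[S] = 0.329 × 5.28 / (15.9 − 5.28) = 1.737/10.62 = 0.164 mM.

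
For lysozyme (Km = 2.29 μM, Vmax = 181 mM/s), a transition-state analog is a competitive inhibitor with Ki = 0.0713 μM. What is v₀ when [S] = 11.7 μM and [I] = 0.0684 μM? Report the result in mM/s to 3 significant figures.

α = 1 + [I]/Ki = 1 + 0.0684/0.0713 = 1.959.
For a competitive inhibitor, Vmax is unchanged and the apparent Km becomes α·Km: Km,app = 4.49 μM, Vmax,app = 181 mM/s.
v = Vmax,app·[S]/(Km,app + [S]) = 181 × 11.7/(4.49 + 11.7) = 131 mM/s.

131 mM/s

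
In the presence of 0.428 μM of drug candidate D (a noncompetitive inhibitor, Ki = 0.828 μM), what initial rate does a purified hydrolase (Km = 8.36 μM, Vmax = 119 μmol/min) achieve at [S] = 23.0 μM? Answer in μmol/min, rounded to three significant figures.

57.5 μmol/min

With α = 1 + [I]/Ki = 1 + 0.428/0.828 = 1.517, the noncompetitive rate law is v = (Vmax/α)·[S] / (Km + [S]).
v = (119/1.517)×23.0 / (8.36 + 23.0) = 1804/31.36 = 57.5 μmol/min.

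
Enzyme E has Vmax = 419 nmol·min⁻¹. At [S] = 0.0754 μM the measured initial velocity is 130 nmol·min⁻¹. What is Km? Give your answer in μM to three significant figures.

0.168 μM

From v = Vmax[S]/(Km+[S]), Km = [S](Vmax − v)/v.
Km = 0.0754 × (419 − 130) / 130 = 21.79/130 = 0.168 μM.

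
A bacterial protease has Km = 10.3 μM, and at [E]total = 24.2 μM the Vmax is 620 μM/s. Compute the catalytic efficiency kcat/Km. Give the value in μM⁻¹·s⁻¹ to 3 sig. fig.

kcat = Vmax/[E]total = 620/24.2 = 25.6 s⁻¹.
kcat/Km = 25.6/10.3 = 2.49 μM⁻¹·s⁻¹.

2.49 μM⁻¹·s⁻¹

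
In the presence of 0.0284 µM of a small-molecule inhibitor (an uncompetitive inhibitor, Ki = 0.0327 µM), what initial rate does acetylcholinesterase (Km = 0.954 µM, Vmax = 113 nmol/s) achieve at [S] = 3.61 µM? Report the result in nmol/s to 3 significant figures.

53.0 nmol/s

α = 1 + [I]/Ki = 1 + 0.0284/0.0327 = 1.869.
For an uncompetitive inhibitor, both parameters are divided by α, giving Vmax/α and Km/α: Km,app = 0.511 µM, Vmax,app = 60.5 nmol/s.
v = Vmax,app·[S]/(Km,app + [S]) = 60.5 × 3.61/(0.511 + 3.61) = 53.0 nmol/s.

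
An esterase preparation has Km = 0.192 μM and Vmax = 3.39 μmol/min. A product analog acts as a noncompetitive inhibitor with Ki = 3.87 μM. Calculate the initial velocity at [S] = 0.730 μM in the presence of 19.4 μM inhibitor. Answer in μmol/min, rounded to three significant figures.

With α = 1 + [I]/Ki = 1 + 19.4/3.87 = 6.013, the noncompetitive rate law is v = (Vmax/α)·[S] / (Km + [S]).
v = (3.39/6.013)×0.730 / (0.192 + 0.730) = 0.4116/0.9220 = 0.446 μmol/min.

0.446 μmol/min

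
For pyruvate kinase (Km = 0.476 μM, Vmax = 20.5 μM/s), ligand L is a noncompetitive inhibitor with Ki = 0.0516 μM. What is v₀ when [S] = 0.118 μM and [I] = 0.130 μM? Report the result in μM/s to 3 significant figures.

1.16 μM/s

α = 1 + [I]/Ki = 1 + 0.130/0.0516 = 3.519.
For a noncompetitive inhibitor, Vmax is reduced to Vmax/α while Km is unchanged: Km,app = 0.476 μM, Vmax,app = 5.82 μM/s.
v = Vmax,app·[S]/(Km,app + [S]) = 5.82 × 0.118/(0.476 + 0.118) = 1.16 μM/s.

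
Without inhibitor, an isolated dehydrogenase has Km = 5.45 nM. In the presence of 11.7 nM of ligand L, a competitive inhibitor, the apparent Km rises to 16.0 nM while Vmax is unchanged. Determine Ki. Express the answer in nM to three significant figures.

Competitive: Km,app = α·Km with α = 1 + [I]/Ki.
α = Km,app/Km = 16.0/5.45 = 2.936.
Since α = 1 + [I]/Ki, [I]/Ki = 2.936 − 1 = 1.936 and Ki = 11.7/1.936 = 6.04 nM.

6.04 nM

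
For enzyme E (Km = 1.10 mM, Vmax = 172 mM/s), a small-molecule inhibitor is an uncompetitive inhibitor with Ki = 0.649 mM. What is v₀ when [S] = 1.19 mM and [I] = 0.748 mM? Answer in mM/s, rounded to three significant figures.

55.9 mM/s

With α = 1 + [I]/Ki = 1 + 0.748/0.649 = 2.153, the uncompetitive rate law is v = (Vmax/α)·[S] / (Km/α + [S]).
v = (172/2.153)×1.19 / (1.10/2.153 + 1.19) = 95.09/1.701 = 55.9 mM/s.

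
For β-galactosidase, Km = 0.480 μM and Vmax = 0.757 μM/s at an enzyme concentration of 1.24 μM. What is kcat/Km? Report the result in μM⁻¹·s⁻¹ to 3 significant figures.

1.27 μM⁻¹·s⁻¹

kcat = Vmax/[E]total = 0.757/1.24 = 0.610 s⁻¹.
kcat/Km = 0.610/0.480 = 1.27 μM⁻¹·s⁻¹.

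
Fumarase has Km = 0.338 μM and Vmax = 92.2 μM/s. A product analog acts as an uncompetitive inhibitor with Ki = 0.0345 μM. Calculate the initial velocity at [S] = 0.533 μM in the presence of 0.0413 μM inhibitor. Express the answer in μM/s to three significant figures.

α = 1 + [I]/Ki = 1 + 0.0413/0.0345 = 2.197.
For an uncompetitive inhibitor, both parameters are divided by α, giving Vmax/α and Km/α: Km,app = 0.154 μM, Vmax,app = 42.0 μM/s.
v = Vmax,app·[S]/(Km,app + [S]) = 42.0 × 0.533/(0.154 + 0.533) = 32.6 μM/s.

32.6 μM/s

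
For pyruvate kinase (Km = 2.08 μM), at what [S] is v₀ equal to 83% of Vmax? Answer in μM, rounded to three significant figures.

v/Vmax = [S]/(Km+[S]) = 0.83, so [S] = Km·0.83/(1 − 0.83) = 2.08 × 4.882.
[S] = 10.2 μM.

10.2 μM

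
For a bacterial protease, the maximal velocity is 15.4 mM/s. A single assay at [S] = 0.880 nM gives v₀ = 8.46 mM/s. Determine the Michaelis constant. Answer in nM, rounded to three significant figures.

From v = Vmax[S]/(Km+[S]), Km = [S](Vmax − v)/v.
Km = 0.880 × (15.4 − 8.46) / 8.46 = 6.107/8.46 = 0.722 nM.

0.722 nM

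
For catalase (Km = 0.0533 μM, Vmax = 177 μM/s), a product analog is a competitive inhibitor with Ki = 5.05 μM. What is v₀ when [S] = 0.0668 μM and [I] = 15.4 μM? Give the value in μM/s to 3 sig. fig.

41.8 μM/s

α = 1 + [I]/Ki = 1 + 15.4/5.05 = 4.050.
For a competitive inhibitor, Vmax is unchanged and the apparent Km becomes α·Km: Km,app = 0.216 μM, Vmax,app = 177 μM/s.
v = Vmax,app·[S]/(Km,app + [S]) = 177 × 0.0668/(0.216 + 0.0668) = 41.8 μM/s.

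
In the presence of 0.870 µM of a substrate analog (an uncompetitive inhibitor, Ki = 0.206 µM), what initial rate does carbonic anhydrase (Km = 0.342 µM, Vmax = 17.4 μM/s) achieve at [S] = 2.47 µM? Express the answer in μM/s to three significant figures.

α = 1 + [I]/Ki = 1 + 0.870/0.206 = 5.223.
For an uncompetitive inhibitor, both parameters are divided by α, giving Vmax/α and Km/α: Km,app = 0.0655 µM, Vmax,app = 3.33 μM/s.
v = Vmax,app·[S]/(Km,app + [S]) = 3.33 × 2.47/(0.0655 + 2.47) = 3.25 μM/s.

3.25 μM/s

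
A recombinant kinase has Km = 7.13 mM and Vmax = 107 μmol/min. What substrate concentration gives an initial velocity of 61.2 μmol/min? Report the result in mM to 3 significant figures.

The required fractional saturation is v/Vmax = 61.2/107 = 0.5720.
Then [S]/(Km+[S]) = 0.5720 ⇒ [S] = 7.13 × 0.5720/(1 − 0.5720) = 9.53 mM.

9.53 mM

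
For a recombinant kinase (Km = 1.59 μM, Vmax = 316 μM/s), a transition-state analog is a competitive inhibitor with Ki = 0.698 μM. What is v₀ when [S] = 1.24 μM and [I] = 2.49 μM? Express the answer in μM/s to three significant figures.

With α = 1 + [I]/Ki = 1 + 2.49/0.698 = 4.567, the competitive rate law is v = Vmax[S] / (αKm + [S]).
v = 316×1.24 / (4.567×1.59 + 1.24) = 391.8/8.502 = 46.1 μM/s.

46.1 μM/s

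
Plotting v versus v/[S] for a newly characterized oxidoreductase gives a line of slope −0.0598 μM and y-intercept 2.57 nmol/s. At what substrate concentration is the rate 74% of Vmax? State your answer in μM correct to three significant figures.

0.170 μM

The Eadie–Hofstee slope gives Km = 0.0598 μM (slope = −Km).
v/Vmax = [S]/(Km+[S]) = 0.74 ⇒ [S] = Km·0.74/(1−0.74) = 0.0598 × 2.846 = 0.170 μM.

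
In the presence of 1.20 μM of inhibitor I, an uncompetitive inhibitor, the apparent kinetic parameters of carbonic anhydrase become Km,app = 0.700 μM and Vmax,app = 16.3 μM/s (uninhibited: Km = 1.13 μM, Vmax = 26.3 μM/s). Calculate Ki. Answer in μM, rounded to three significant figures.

1.96 μM

Uncompetitive: Vmax,app = Vmax/α (and Km,app = Km/α) with α = 1 + [I]/Ki.
α = Vmax/Vmax,app = 26.3/16.3 = 1.613.
Since α = 1 + [I]/Ki, [I]/Ki = 1.613 − 1 = 0.6135 and Ki = 1.20/0.6135 = 1.96 μM.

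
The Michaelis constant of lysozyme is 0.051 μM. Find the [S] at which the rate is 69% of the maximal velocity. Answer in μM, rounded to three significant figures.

v/Vmax = [S]/(Km+[S]) = 0.69, so [S] = Km·0.69/(1 − 0.69) = 0.051 × 2.226.
[S] = 0.114 μM.

0.114 μM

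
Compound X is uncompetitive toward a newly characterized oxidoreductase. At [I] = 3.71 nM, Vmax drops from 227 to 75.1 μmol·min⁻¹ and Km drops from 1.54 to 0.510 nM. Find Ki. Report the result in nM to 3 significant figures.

1.83 nM

Uncompetitive: Vmax,app = Vmax/α (and Km,app = Km/α) with α = 1 + [I]/Ki.
α = Vmax/Vmax,app = 227/75.1 = 3.023.
Ki = [I]/(α − 1) = 3.71/2.023 = 1.83 nM.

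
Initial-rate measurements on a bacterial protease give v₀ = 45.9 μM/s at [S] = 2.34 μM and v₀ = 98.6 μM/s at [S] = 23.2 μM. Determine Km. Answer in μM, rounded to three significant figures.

3.43 μM

In reciprocal form, 1/v = (Km/Vmax)·(1/[S]) + 1/Vmax. The two points give (1/[S], 1/v) = (0.4274, 0.02179) and (0.04310, 0.01014).
Slope = (0.02179 − 0.01014)/(0.4274 − 0.04310) = 0.03030; intercept = 0.02179 − 0.03030×0.4274 = 0.008836.
Vmax = 1/intercept = 113 μM/s; Km = slope × Vmax = 0.03030 × 113 = 3.43 μM.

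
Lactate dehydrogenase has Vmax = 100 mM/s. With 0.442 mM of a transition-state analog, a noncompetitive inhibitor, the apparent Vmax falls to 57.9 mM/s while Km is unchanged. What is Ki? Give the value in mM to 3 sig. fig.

0.608 mM

Noncompetitive: Vmax,app = Vmax/α with α = 1 + [I]/Ki.
α = Vmax/Vmax,app = 100/57.9 = 1.727.
Ki = [I]/(α − 1) = 0.442/0.7271 = 0.608 mM.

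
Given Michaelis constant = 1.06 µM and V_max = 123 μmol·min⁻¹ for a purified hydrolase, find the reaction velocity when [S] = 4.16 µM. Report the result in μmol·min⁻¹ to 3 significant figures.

v = Vmax·[S]/(Km + [S]) = 123 × 4.16 / (1.06 + 4.16)
  = 511.7 / 5.220 = 98.0 μmol·min⁻¹.

98.0 μmol·min⁻¹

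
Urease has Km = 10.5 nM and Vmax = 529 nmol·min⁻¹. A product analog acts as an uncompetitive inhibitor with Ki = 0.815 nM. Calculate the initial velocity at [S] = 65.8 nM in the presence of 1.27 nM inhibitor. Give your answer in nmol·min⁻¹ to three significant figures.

195 nmol·min⁻¹

α = 1 + [I]/Ki = 1 + 1.27/0.815 = 2.558.
For an uncompetitive inhibitor, both parameters are divided by α, giving Vmax/α and Km/α: Km,app = 4.10 nM, Vmax,app = 207 nmol·min⁻¹.
v = Vmax,app·[S]/(Km,app + [S]) = 207 × 65.8/(4.10 + 65.8) = 195 nmol·min⁻¹.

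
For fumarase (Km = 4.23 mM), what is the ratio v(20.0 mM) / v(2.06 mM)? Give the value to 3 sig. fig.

Since Vmax cancels, v₂/v₁ = [S]₂(Km+[S]₁) / [S]₁(Km+[S]₂).
= 20.0×(4.23+2.06) / (2.06×(4.23+20.0)) = 125.8/49.91 = 2.52.

2.52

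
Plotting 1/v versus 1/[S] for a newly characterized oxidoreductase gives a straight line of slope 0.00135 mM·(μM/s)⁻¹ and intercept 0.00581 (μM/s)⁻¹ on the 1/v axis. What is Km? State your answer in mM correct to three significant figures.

0.232 mM

y-intercept = 1/Vmax ⇒ Vmax = 172 μM/s; slope = Km/Vmax ⇒ Km = slope × Vmax.
Km = 0.00135 × 172 = 0.232 mM.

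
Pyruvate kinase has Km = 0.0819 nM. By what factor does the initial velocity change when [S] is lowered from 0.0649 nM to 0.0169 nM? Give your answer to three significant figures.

0.387

The fractional saturations are [S]/(Km+[S]) = 0.0649/0.1468 = 0.4421 and 0.0169/0.09880 = 0.1711.
v₂/v₁ is just their ratio: 0.1711/0.4421 = 0.387.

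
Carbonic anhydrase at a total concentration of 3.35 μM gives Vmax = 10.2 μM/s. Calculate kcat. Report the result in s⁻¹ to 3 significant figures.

3.04 s⁻¹

kcat = Vmax/[E]total = 10.2 μM/s / 3.35 μM = 3.04 s⁻¹.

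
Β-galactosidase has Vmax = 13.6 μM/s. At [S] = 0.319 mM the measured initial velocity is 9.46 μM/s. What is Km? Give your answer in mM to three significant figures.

0.140 mM

v/Vmax = 9.46/13.6 = 0.6956 = [S]/(Km+[S]).
So Km + [S] = [S]/0.6956 = 0.4586 mM, giving Km = 0.4586 − 0.319 = 0.140 mM.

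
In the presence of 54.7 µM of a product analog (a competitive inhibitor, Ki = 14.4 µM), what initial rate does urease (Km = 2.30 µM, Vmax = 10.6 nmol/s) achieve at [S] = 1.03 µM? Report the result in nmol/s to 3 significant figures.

α = 1 + [I]/Ki = 1 + 54.7/14.4 = 4.799.
For a competitive inhibitor, Vmax is unchanged and the apparent Km becomes α·Km: Km,app = 11.0 µM, Vmax,app = 10.6 nmol/s.
v = Vmax,app·[S]/(Km,app + [S]) = 10.6 × 1.03/(11.0 + 1.03) = 0.905 nmol/s.

0.905 nmol/s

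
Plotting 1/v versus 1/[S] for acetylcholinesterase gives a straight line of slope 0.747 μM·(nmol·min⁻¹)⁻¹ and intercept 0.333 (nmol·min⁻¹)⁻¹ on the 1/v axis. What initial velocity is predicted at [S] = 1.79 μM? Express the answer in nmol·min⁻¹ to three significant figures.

1.33 nmol·min⁻¹

The y-intercept is 1/Vmax, so Vmax = 1/0.333 = 3.00 nmol·min⁻¹.
The slope is Km/Vmax, so Km = 0.747 × 3.00 = 2.24 μM.
Then v = 3.00 × 1.79/(2.24 + 1.79) = 1.33 nmol·min⁻¹.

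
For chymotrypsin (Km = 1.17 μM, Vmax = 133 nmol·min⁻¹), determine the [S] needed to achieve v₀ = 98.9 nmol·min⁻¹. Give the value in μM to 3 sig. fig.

The required fractional saturation is v/Vmax = 98.9/133 = 0.7436.
Then [S]/(Km+[S]) = 0.7436 ⇒ [S] = 1.17 × 0.7436/(1 − 0.7436) = 3.39 μM.

3.39 μM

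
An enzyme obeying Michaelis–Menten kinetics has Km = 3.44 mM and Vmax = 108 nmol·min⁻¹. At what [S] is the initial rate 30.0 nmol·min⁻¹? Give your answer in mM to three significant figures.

1.32 mM

The required fractional saturation is v/Vmax = 30.0/108 = 0.2778.
Then [S]/(Km+[S]) = 0.2778 ⇒ [S] = 3.44 × 0.2778/(1 − 0.2778) = 1.32 mM.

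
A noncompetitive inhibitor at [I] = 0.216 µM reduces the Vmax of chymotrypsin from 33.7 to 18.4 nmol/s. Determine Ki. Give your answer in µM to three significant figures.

0.260 µM

Noncompetitive: Vmax,app = Vmax/α with α = 1 + [I]/Ki.
α = Vmax/Vmax,app = 33.7/18.4 = 1.832.
Ki = [I]/(α − 1) = 0.216/0.8315 = 0.260 µM.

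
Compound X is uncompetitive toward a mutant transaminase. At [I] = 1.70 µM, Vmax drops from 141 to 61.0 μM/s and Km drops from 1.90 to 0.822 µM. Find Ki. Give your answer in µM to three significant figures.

1.30 µM

Uncompetitive: Vmax,app = Vmax/α (and Km,app = Km/α) with α = 1 + [I]/Ki.
α = Vmax/Vmax,app = 141/61.0 = 2.311.
Ki = [I]/(α − 1) = 1.70/1.311 = 1.30 µM.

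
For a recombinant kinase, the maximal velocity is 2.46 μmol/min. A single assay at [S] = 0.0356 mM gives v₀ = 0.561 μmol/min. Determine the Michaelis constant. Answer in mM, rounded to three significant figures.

0.121 mM

v/Vmax = 0.561/2.46 = 0.2280 = [S]/(Km+[S]).
So Km + [S] = [S]/0.2280 = 0.1561 mM, giving Km = 0.1561 − 0.0356 = 0.121 mM.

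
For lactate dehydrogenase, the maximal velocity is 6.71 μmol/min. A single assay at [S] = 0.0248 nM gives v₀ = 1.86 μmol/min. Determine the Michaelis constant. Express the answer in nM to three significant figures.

v/Vmax = 1.86/6.71 = 0.2772 = [S]/(Km+[S]).
So Km + [S] = [S]/0.2772 = 0.08947 nM, giving Km = 0.08947 − 0.0248 = 0.0647 nM.

0.0647 nM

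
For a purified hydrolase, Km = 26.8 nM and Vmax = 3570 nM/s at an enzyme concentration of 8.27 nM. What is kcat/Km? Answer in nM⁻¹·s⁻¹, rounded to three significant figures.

16.1 nM⁻¹·s⁻¹

kcat = Vmax/[E]total = 3570/8.27 = 432 s⁻¹.
kcat/Km = 432/26.8 = 16.1 nM⁻¹·s⁻¹.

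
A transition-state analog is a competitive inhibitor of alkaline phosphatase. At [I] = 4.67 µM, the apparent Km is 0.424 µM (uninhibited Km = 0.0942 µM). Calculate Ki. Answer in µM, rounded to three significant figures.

1.33 µM

Competitive: Km,app = α·Km with α = 1 + [I]/Ki.
α = Km,app/Km = 0.424/0.0942 = 4.501.
Since α = 1 + [I]/Ki, [I]/Ki = 4.501 − 1 = 3.501 and Ki = 4.67/3.501 = 1.33 µM.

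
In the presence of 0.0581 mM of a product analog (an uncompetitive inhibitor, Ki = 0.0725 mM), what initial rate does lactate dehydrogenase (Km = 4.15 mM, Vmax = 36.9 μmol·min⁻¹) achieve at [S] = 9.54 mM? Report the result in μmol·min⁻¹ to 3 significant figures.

α = 1 + [I]/Ki = 1 + 0.0581/0.0725 = 1.801.
For an uncompetitive inhibitor, both parameters are divided by α, giving Vmax/α and Km/α: Km,app = 2.30 mM, Vmax,app = 20.5 μmol·min⁻¹.
v = Vmax,app·[S]/(Km,app + [S]) = 20.5 × 9.54/(2.30 + 9.54) = 16.5 μmol·min⁻¹.

16.5 μmol·min⁻¹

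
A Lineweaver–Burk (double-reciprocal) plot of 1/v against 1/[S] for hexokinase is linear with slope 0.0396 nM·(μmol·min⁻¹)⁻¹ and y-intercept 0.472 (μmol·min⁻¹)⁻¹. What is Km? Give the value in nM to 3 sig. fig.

y-intercept = 1/Vmax ⇒ Vmax = 2.12 μmol·min⁻¹; slope = Km/Vmax ⇒ Km = slope × Vmax.
Km = 0.0396 × 2.12 = 0.0839 nM.

0.0839 nM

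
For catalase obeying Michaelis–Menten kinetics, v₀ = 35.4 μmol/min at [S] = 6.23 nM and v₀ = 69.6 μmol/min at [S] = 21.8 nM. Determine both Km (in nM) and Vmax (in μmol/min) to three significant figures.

Km = 13.7 nM; Vmax = 113 μmol/min

From v = Vmax[S]/(Km+[S]), each point gives Vmax = v(Km+[S])/[S].
Equating: 35.4(Km+6.23)/6.23 = 69.6(Km+21.8)/21.8.
5.682·Km + 35.4 = 3.193·Km + 69.6, so (5.682 − 3.193)·Km = 69.6 − 35.4.
Km = 34.20/2.490 = 13.7 nM; then Vmax = 35.4(13.7+6.23)/6.23 = 113 μmol/min.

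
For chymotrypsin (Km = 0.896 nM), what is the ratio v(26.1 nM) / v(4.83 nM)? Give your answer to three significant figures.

The fractional saturations are [S]/(Km+[S]) = 4.83/5.726 = 0.8435 and 26.1/27.00 = 0.9668.
v₂/v₁ is just their ratio: 0.9668/0.8435 = 1.15.

1.15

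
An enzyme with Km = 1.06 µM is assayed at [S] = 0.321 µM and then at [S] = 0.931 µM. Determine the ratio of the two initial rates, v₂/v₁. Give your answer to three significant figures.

The fractional saturations are [S]/(Km+[S]) = 0.321/1.381 = 0.2324 and 0.931/1.991 = 0.4676.
v₂/v₁ is just their ratio: 0.4676/0.2324 = 2.01.

2.01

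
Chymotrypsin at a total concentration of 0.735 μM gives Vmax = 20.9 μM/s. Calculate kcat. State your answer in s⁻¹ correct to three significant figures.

kcat = Vmax/[E]total = 20.9 μM/s / 0.735 μM = 28.4 s⁻¹.

28.4 s⁻¹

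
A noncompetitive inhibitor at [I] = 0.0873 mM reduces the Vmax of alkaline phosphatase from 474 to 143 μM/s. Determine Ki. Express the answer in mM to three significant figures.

Noncompetitive: Vmax,app = Vmax/α with α = 1 + [I]/Ki.
α = Vmax/Vmax,app = 474/143 = 3.315.
Ki = [I]/(α − 1) = 0.0873/2.315 = 0.0377 mM.

0.0377 mM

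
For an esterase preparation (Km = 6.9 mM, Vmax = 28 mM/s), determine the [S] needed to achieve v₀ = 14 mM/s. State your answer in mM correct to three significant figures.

6.90 mM

The required fractional saturation is v/Vmax = 14/28 = 0.5000.
Then [S]/(Km+[S]) = 0.5000 ⇒ [S] = 6.9 × 0.5000/(1 − 0.5000) = 6.90 mM.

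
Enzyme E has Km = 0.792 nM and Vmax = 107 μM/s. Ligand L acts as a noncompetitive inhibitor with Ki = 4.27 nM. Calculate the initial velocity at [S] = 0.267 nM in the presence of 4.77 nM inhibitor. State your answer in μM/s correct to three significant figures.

12.7 μM/s

With α = 1 + [I]/Ki = 1 + 4.77/4.27 = 2.117, the noncompetitive rate law is v = (Vmax/α)·[S] / (Km + [S]).
v = (107/2.117)×0.267 / (0.792 + 0.267) = 13.49/1.059 = 12.7 μM/s.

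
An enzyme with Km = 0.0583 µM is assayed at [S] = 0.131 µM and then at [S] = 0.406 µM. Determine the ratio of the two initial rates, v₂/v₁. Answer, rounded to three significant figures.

Since Vmax cancels, v₂/v₁ = [S]₂(Km+[S]₁) / [S]₁(Km+[S]₂).
= 0.406×(0.0583+0.131) / (0.131×(0.0583+0.406)) = 0.07686/0.06082 = 1.26.

1.26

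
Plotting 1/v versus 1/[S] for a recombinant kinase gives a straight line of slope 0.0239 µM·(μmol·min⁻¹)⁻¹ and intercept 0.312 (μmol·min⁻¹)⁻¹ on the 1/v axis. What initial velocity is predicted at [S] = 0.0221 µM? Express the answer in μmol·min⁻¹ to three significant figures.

The y-intercept is 1/Vmax, so Vmax = 1/0.312 = 3.21 μmol·min⁻¹.
The slope is Km/Vmax, so Km = 0.0239 × 3.21 = 0.0766 µM.
Then v = 3.21 × 0.0221/(0.0766 + 0.0221) = 0.718 μmol·min⁻¹.

0.718 μmol·min⁻¹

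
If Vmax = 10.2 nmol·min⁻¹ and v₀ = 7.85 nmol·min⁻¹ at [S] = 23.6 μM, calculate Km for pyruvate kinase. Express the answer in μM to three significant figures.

From v = Vmax[S]/(Km+[S]), Km = [S](Vmax − v)/v.
Km = 23.6 × (10.2 − 7.85) / 7.85 = 55.46/7.85 = 7.06 μM.

7.06 μM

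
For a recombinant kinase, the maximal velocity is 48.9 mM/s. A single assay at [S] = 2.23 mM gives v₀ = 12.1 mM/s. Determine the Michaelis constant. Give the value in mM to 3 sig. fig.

From v = Vmax[S]/(Km+[S]), Km = [S](Vmax − v)/v.
Km = 2.23 × (48.9 − 12.1) / 12.1 = 82.06/12.1 = 6.78 mM.

6.78 mM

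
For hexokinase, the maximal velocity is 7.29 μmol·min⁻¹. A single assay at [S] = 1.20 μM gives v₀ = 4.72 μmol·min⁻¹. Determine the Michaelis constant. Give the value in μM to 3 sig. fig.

From v = Vmax[S]/(Km+[S]), Km = [S](Vmax − v)/v.
Km = 1.20 × (7.29 − 4.72) / 4.72 = 3.084/4.72 = 0.653 μM.

0.653 μM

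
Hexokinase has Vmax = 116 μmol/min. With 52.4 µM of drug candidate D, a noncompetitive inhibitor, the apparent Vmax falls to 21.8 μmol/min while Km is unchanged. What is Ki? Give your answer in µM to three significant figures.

Noncompetitive: Vmax,app = Vmax/α with α = 1 + [I]/Ki.
α = Vmax/Vmax,app = 116/21.8 = 5.321.
Ki = [I]/(α − 1) = 52.4/4.321 = 12.1 µM.

12.1 µM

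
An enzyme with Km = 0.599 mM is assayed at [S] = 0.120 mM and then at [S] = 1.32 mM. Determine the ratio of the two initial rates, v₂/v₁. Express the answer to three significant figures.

4.12

The fractional saturations are [S]/(Km+[S]) = 0.120/0.7190 = 0.1669 and 1.32/1.919 = 0.6879.
v₂/v₁ is just their ratio: 0.6879/0.1669 = 4.12.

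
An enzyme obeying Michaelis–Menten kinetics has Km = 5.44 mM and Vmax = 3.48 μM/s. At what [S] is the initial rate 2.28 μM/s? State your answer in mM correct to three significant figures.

10.3 mM

The required fractional saturation is v/Vmax = 2.28/3.48 = 0.6552.
Then [S]/(Km+[S]) = 0.6552 ⇒ [S] = 5.44 × 0.6552/(1 − 0.6552) = 10.3 mM.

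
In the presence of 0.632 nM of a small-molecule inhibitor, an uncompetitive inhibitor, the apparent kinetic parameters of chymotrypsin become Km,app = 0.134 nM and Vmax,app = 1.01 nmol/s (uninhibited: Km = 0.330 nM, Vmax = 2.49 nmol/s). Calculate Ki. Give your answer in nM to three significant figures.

0.431 nM

Uncompetitive: Vmax,app = Vmax/α (and Km,app = Km/α) with α = 1 + [I]/Ki.
α = Vmax/Vmax,app = 2.49/1.01 = 2.465.
Since α = 1 + [I]/Ki, [I]/Ki = 2.465 − 1 = 1.465 and Ki = 0.632/1.465 = 0.431 nM.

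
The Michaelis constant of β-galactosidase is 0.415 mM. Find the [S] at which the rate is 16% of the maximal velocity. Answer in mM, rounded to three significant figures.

0.0790 mM

v/Vmax = [S]/(Km+[S]) = 0.16, so [S] = Km·0.16/(1 − 0.16) = 0.415 × 0.1905.
[S] = 0.0790 mM.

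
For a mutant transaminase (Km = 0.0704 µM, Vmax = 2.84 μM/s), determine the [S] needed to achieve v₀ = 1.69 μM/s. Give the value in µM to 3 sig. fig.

0.103 µM

Rearranging v = Vmax[S]/(Km+[S]) gives [S] = Km·v/(Vmax − v).
[S] = 0.0704 × 1.69 / (2.84 − 1.69) = 0.1190/1.150 = 0.103 µM.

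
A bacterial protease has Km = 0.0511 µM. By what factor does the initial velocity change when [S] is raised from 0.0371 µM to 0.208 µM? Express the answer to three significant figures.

Since Vmax cancels, v₂/v₁ = [S]₂(Km+[S]₁) / [S]₁(Km+[S]₂).
= 0.208×(0.0511+0.0371) / (0.0371×(0.0511+0.208)) = 0.01835/0.009613 = 1.91.

1.91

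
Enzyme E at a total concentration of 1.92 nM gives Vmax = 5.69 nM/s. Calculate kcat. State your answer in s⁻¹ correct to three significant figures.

2.96 s⁻¹

kcat = Vmax/[E]total = 5.69 nM/s / 1.92 nM = 2.96 s⁻¹.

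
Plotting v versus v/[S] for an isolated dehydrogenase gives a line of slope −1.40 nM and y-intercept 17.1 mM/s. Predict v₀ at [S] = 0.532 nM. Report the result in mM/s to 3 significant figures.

4.71 mM/s

In the Eadie–Hofstee form v = Vmax − Km·(v/[S]), the slope is −Km and the intercept is Vmax, so Km = 1.40 nM and Vmax = 17.1 mM/s.
v = 17.1 × 0.532/(1.40 + 0.532) = 4.71 mM/s.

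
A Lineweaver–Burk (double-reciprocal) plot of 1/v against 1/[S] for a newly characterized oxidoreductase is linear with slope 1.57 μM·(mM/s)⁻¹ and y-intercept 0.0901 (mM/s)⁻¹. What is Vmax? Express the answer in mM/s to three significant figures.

11.1 mM/s

The y-intercept of a Lineweaver–Burk plot equals 1/Vmax, so Vmax = 1/0.0901 = 11.1 mM/s.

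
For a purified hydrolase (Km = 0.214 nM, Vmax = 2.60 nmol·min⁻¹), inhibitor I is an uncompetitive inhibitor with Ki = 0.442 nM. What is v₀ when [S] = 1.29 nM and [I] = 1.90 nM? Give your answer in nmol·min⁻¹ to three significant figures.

With α = 1 + [I]/Ki = 1 + 1.90/0.442 = 5.299, the uncompetitive rate law is v = (Vmax/α)·[S] / (Km/α + [S]).
v = (2.60/5.299)×1.29 / (0.214/5.299 + 1.29) = 0.6330/1.330 = 0.476 nmol·min⁻¹.

0.476 nmol·min⁻¹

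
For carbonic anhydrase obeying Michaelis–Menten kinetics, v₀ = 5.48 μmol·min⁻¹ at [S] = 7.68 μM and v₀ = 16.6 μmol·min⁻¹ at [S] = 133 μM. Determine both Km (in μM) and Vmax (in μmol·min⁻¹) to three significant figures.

In reciprocal form, 1/v = (Km/Vmax)·(1/[S]) + 1/Vmax. The two points give (1/[S], 1/v) = (0.1302, 0.1825) and (0.007519, 0.06024).
Slope = (0.1825 − 0.06024)/(0.1302 − 0.007519) = 0.9963; intercept = 0.1825 − 0.9963×0.1302 = 0.05275.
Vmax = 1/intercept = 19.0 μmol·min⁻¹; Km = slope × Vmax = 0.9963 × 19.0 = 18.9 μM.

Km = 18.9 μM; Vmax = 19.0 μmol·min⁻¹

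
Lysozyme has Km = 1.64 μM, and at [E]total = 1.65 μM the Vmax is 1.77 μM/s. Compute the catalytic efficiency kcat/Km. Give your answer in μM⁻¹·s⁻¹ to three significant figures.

0.654 μM⁻¹·s⁻¹

kcat = Vmax/[E]total = 1.77/1.65 = 1.07 s⁻¹.
kcat/Km = 1.07/1.64 = 0.654 μM⁻¹·s⁻¹.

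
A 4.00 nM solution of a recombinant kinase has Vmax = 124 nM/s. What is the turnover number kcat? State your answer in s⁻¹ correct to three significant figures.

kcat = Vmax/[E]total = 124 nM/s / 4.00 nM = 31.0 s⁻¹.

31.0 s⁻¹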